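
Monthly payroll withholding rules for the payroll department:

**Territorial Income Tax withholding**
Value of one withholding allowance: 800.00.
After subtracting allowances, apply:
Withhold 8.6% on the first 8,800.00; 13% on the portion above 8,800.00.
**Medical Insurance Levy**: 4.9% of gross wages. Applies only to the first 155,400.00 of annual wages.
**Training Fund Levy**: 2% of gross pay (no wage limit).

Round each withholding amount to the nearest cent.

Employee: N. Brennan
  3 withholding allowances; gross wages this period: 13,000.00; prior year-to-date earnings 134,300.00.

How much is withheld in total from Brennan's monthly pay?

1,887.80

Territorial Income Tax: taxable = 13,000.00 − 3×800.00 = 10,600.00
  756.80 + 13% × (10,600.00 − 8,800.00) = 756.80 + 13% × 1,800.00 = 990.80
Medical Insurance Levy: 4.9% × 13,000.00 = 637.00
Training Fund Levy: 2% × 13,000.00 = 260.00
Total: 990.80 + 637.00 + 260.00 = 1,887.80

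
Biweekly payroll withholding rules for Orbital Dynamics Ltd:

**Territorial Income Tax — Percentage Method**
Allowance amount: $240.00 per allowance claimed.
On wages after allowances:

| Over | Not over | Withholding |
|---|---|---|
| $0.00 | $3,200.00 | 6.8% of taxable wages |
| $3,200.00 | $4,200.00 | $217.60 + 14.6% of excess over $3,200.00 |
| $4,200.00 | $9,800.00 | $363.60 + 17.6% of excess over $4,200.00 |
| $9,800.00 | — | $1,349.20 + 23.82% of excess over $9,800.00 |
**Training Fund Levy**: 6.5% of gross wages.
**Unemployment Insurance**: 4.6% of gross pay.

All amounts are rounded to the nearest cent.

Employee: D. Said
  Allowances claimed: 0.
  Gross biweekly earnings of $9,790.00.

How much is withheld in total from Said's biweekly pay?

Territorial Income Tax: taxable = $9,790.00
  $363.60 + 17.6% × ($9,790.00 − $4,200.00) = $363.60 + 17.6% × $5,590.00 = $1,347.44
Training Fund Levy: 6.5% × $9,790.00 = $636.35
Unemployment Insurance: 4.6% × $9,790.00 = $450.34
Total: $1,347.44 + $636.35 + $450.34 = $2,434.13

$2,434.13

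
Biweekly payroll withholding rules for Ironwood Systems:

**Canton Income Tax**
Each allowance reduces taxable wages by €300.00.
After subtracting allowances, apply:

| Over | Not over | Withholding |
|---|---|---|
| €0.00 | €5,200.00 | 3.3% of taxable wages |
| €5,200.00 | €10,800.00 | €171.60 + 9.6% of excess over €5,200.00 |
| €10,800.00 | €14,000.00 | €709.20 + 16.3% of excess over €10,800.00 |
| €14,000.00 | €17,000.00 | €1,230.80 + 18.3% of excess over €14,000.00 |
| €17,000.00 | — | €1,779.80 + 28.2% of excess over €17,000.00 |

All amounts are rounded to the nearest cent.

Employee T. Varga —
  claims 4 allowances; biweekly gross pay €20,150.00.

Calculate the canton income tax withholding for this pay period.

Canton Income Tax: taxable = €20,150.00 − 4×€300.00 = €18,950.00
  €1,779.80 + 28.2% × (€18,950.00 − €17,000.00) = €1,779.80 + 28.2% × €1,950.00 = €2,329.70

€2,329.70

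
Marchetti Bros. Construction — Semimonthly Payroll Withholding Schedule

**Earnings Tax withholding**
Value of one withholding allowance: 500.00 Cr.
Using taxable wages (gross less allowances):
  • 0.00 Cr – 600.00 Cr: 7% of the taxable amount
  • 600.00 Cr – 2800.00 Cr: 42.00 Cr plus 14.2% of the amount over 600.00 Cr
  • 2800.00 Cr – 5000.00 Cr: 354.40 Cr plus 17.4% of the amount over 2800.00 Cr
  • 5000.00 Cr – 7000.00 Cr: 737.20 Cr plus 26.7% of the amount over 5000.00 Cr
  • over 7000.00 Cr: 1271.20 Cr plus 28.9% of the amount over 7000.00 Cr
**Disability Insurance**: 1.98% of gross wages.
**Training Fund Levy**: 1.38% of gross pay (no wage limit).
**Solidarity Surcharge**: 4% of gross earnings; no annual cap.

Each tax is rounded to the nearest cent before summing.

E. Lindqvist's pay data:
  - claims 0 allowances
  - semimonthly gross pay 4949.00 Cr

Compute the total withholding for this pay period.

Earnings Tax: taxable = 4949.00 Cr
  354.40 Cr + 17.4% × (4949.00 Cr − 2800.00 Cr) = 354.40 Cr + 17.4% × 2149.00 Cr = 728.33 Cr
Disability Insurance: 1.98% × 4949.00 Cr = 97.99 Cr
Training Fund Levy: 1.38% × 4949.00 Cr = 68.30 Cr
Solidarity Surcharge: 4% × 4949.00 Cr = 197.96 Cr
Total: 728.33 Cr + 97.99 Cr + 68.30 Cr + 197.96 Cr = 1092.58 Cr

1092.58 Cr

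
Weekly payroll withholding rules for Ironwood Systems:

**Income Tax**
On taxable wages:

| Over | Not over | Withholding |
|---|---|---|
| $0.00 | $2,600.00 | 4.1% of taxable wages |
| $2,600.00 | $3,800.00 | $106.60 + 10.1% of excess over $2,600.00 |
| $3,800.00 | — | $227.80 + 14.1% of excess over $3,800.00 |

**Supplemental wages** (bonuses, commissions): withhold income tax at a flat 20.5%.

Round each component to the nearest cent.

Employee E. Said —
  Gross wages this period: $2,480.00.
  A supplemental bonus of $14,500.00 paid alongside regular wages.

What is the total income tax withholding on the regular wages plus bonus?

Income Tax: taxable = $2,480.00
  4.1% × $2,480.00 = $101.68
Supplemental (20.5% flat on bonus): 20.5% × $14,500.00 = $2,972.50
Total income tax: $101.68 + $2,972.50 = $3,074.18

$3,074.18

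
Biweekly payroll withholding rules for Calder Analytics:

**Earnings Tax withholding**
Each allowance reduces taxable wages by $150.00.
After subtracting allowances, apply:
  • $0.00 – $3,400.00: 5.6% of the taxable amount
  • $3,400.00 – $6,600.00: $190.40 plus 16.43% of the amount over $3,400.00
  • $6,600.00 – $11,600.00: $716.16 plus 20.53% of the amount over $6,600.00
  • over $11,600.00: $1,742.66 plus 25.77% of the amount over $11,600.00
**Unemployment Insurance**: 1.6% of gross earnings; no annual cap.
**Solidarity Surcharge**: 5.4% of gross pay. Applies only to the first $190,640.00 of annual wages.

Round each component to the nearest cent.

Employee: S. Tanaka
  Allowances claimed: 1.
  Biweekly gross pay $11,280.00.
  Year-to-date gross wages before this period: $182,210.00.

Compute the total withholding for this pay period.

$2,281.87

Earnings Tax: taxable = $11,280.00 − 1×$150.00 = $11,130.00
  $716.16 + 20.53% × ($11,130.00 − $6,600.00) = $716.16 + 20.53% × $4,530.00 = $1,646.17
Unemployment Insurance: 1.6% × $11,280.00 = $180.48
Solidarity Surcharge: cap $190,640.00 − YTD $182,210.00 = $8,430.00 subject; 5.4% × $8,430.00 = $455.22
Total: $1,646.17 + $180.48 + $455.22 = $2,281.87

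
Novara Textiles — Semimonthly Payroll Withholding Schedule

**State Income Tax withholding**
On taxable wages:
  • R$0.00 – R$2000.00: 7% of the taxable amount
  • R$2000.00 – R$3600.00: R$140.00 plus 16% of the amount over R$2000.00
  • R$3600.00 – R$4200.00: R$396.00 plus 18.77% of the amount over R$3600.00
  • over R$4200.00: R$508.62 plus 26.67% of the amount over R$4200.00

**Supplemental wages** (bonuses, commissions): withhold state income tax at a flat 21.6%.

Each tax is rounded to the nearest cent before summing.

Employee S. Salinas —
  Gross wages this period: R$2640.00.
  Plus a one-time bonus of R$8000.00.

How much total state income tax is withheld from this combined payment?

R$1970.40

State Income Tax: taxable = R$2640.00
  R$140.00 + 16% × (R$2640.00 − R$2000.00) = R$140.00 + 16% × R$640.00 = R$242.40
Supplemental (21.6% flat on bonus): 21.6% × R$8000.00 = R$1728.00
Total state income tax: R$242.40 + R$1728.00 = R$1970.40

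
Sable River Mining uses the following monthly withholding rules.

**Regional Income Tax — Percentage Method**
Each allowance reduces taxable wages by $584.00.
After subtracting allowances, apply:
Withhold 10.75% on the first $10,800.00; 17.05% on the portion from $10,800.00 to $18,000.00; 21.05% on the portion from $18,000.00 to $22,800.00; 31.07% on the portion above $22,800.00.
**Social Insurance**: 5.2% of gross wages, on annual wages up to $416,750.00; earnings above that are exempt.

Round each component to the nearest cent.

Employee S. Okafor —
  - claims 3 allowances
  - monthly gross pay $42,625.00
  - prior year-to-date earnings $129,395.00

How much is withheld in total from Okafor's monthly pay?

$11,230.78

Regional Income Tax: taxable = $42,625.00 − 3×$584.00 = $40,873.00
  $3,399.00 + 31.07% × ($40,873.00 − $22,800.00) = $3,399.00 + 31.07% × $18,073.00 = $9,014.28
Social Insurance: 5.2% × $42,625.00 = $2,216.50
Total: $9,014.28 + $2,216.50 = $11,230.78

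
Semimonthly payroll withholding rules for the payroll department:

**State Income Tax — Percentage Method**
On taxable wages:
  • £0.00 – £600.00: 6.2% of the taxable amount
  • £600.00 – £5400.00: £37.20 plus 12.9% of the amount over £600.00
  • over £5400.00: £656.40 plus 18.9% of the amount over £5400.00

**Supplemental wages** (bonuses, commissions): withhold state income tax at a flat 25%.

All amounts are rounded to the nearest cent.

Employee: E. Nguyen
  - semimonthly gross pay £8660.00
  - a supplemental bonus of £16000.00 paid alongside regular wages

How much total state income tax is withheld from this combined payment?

State Income Tax: taxable = £8660.00
  £656.40 + 18.9% × (£8660.00 − £5400.00) = £656.40 + 18.9% × £3260.00 = £1272.54
Supplemental (25% flat on bonus): 25% × £16000.00 = £4000.00
Total state income tax: £1272.54 + £4000.00 = £5272.54

£5272.54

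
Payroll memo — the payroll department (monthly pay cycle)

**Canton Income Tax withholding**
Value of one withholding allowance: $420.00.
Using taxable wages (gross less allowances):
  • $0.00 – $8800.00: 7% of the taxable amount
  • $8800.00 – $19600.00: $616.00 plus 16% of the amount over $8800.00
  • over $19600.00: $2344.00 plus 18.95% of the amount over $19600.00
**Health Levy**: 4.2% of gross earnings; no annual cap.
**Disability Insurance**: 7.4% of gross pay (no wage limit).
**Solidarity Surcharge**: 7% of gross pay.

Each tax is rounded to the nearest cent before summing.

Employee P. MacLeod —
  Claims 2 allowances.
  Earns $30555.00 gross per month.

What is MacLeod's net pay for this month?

Canton Income Tax: taxable = $30555.00 − 2×$420.00 = $29715.00
  $2344.00 + 18.95% × ($29715.00 − $19600.00) = $2344.00 + 18.95% × $10115.00 = $4260.79
Health Levy: 4.2% × $30555.00 = $1283.31
Disability Insurance: 7.4% × $30555.00 = $2261.07
Solidarity Surcharge: 7% × $30555.00 = $2138.85
Total withheld: $4260.79 + $1283.31 + $2261.07 + $2138.85 = $9944.02
Net pay: $30555.00 − $9944.02 = $20610.98

$20610.98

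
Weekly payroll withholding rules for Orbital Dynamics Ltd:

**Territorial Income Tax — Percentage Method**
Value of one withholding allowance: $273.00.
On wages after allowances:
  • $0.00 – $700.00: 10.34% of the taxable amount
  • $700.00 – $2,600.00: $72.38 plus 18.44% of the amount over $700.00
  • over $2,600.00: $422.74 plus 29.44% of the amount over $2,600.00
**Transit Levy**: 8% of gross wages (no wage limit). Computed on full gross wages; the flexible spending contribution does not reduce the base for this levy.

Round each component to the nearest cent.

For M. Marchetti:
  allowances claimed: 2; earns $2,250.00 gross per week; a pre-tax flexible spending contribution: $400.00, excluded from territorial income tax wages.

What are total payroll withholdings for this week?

Territorial Income Tax: taxable = $2,250.00 − $400.00 − 2×$273.00 = $1,304.00
  $72.38 + 18.44% × ($1,304.00 − $700.00) = $72.38 + 18.44% × $604.00 = $183.76
Transit Levy: 8% × $2,250.00 = $180.00
Total: $183.76 + $180.00 = $363.76

$363.76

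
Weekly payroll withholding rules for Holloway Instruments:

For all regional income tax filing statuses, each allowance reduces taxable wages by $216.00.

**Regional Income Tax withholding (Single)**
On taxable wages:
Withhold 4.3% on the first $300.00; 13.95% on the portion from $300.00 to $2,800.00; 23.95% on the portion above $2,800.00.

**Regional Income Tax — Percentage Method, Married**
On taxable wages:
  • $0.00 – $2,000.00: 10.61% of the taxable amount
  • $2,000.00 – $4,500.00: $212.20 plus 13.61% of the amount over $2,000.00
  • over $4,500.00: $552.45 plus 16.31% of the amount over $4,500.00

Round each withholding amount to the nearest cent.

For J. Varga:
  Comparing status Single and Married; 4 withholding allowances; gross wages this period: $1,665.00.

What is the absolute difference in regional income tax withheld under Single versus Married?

Regional Income Tax (Single): taxable = $1,665.00 − 4×$216.00 = $801.00
  $12.90 + 13.95% × ($801.00 − $300.00) = $12.90 + 13.95% × $501.00 = $82.79
Regional Income Tax (Married): taxable = $1,665.00 − 4×$216.00 = $801.00
  10.61% × $801.00 = $84.99
Difference: |$82.79 − $84.99| = $2.20 (higher under Married)

$2.20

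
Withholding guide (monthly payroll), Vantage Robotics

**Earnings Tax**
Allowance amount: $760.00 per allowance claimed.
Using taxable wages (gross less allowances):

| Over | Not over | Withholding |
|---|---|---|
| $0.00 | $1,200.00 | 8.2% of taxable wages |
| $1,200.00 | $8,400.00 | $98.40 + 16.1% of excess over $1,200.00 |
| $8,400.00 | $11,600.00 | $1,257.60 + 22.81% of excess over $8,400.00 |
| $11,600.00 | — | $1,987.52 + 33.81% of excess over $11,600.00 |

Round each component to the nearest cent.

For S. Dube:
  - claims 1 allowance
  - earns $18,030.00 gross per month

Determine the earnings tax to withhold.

$3,904.55

Earnings Tax: taxable = $18,030.00 − 1×$760.00 = $17,270.00
  $1,987.52 + 33.81% × ($17,270.00 − $11,600.00) = $1,987.52 + 33.81% × $5,670.00 = $3,904.55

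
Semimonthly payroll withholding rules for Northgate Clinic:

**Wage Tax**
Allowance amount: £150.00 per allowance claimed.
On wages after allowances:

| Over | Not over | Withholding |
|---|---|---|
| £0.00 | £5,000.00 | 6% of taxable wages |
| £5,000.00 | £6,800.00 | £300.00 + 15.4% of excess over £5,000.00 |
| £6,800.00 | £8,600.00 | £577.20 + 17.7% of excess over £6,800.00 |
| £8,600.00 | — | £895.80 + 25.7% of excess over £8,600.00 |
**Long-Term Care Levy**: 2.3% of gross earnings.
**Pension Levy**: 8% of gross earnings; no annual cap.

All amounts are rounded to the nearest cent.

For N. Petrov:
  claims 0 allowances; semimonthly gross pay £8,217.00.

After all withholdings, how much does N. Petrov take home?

£6,542.64

Wage Tax: taxable = £8,217.00
  £577.20 + 17.7% × (£8,217.00 − £6,800.00) = £577.20 + 17.7% × £1,417.00 = £828.01
Long-Term Care Levy: 2.3% × £8,217.00 = £188.99
Pension Levy: 8% × £8,217.00 = £657.36
Total withheld: £828.01 + £188.99 + £657.36 = £1,674.36
Net pay: £8,217.00 − £1,674.36 = £6,542.64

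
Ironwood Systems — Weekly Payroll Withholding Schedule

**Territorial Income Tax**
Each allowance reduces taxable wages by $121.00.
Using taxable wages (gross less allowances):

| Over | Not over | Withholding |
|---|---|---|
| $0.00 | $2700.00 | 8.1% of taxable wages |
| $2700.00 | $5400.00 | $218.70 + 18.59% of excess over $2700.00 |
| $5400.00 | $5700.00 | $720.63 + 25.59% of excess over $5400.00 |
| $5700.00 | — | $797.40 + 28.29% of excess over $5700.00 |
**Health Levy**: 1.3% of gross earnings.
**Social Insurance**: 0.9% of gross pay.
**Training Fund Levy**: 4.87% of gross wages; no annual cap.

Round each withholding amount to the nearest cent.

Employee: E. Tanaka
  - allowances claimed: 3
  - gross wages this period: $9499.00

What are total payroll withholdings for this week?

Territorial Income Tax: taxable = $9499.00 − 3×$121.00 = $9136.00
  $797.40 + 28.29% × ($9136.00 − $5700.00) = $797.40 + 28.29% × $3436.00 = $1769.44
Health Levy: 1.3% × $9499.00 = $123.49
Social Insurance: 0.9% × $9499.00 = $85.49
Training Fund Levy: 4.87% × $9499.00 = $462.60
Total: $1769.44 + $123.49 + $85.49 + $462.60 = $2441.02

$2441.02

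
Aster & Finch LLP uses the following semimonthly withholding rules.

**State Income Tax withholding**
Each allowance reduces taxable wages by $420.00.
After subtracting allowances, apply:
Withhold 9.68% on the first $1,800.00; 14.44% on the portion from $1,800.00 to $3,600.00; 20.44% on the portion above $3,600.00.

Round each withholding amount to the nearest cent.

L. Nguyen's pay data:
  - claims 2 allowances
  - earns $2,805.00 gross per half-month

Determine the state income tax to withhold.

$198.07

State Income Tax: taxable = $2,805.00 − 2×$420.00 = $1,965.00
  $174.24 + 14.44% × ($1,965.00 − $1,800.00) = $174.24 + 14.44% × $165.00 = $198.07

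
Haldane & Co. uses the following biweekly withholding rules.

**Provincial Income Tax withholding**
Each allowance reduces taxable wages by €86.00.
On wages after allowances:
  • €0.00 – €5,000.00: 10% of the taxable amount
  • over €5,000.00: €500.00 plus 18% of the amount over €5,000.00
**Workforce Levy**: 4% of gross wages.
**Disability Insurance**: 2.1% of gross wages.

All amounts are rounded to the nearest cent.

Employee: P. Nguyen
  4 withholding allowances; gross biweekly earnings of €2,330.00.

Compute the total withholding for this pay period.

Provincial Income Tax: taxable = €2,330.00 − 4×€86.00 = €1,986.00
  10% × €1,986.00 = €198.60
Workforce Levy: 4% × €2,330.00 = €93.20
Disability Insurance: 2.1% × €2,330.00 = €48.93
Total: €198.60 + €93.20 + €48.93 = €340.73

€340.73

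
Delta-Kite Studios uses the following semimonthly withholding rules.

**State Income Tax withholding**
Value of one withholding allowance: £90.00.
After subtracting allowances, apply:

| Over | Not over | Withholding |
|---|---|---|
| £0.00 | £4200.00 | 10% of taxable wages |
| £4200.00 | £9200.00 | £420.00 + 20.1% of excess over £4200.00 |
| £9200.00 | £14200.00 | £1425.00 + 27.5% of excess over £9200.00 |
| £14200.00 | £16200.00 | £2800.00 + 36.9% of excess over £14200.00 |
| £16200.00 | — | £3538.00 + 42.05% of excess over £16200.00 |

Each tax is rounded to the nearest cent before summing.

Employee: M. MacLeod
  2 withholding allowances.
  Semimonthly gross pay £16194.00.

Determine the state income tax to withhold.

State Income Tax: taxable = £16194.00 − 2×£90.00 = £16014.00
  £2800.00 + 36.9% × (£16014.00 − £14200.00) = £2800.00 + 36.9% × £1814.00 = £3469.37

£3469.37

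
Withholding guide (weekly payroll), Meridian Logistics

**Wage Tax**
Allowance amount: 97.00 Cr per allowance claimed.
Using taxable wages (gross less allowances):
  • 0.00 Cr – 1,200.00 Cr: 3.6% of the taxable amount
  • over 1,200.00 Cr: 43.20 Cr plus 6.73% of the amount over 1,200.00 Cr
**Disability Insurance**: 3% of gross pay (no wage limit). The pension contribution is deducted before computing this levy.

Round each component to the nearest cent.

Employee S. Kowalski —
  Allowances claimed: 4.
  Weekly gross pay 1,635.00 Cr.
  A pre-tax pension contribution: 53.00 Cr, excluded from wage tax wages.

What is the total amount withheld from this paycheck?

Wage Tax: taxable = 1,635.00 Cr − 53.00 Cr − 4×97.00 Cr = 1,194.00 Cr
  3.6% × 1,194.00 Cr = 42.98 Cr
Disability Insurance: 3% × 1,582.00 Cr = 47.46 Cr
Total: 42.98 Cr + 47.46 Cr = 90.44 Cr

90.44 Cr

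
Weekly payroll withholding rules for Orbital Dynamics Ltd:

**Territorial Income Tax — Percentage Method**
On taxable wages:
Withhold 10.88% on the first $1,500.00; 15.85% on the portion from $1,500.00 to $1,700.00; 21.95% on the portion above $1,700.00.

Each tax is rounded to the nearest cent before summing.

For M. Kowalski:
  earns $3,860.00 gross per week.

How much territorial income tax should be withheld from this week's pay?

Territorial Income Tax: taxable = $3,860.00
  $194.90 + 21.95% × ($3,860.00 − $1,700.00) = $194.90 + 21.95% × $2,160.00 = $669.02

$669.02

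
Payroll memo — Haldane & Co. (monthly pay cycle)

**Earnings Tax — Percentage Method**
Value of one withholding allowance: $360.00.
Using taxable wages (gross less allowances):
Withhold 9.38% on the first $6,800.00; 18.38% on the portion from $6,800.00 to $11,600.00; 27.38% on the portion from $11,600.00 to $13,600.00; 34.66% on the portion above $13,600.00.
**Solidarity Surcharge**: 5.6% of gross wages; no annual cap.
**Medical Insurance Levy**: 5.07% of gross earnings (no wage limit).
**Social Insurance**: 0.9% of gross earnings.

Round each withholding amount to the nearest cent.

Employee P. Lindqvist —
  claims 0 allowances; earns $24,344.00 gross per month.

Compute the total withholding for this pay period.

$8,608.15

Earnings Tax: taxable = $24,344.00
  $2,067.68 + 34.66% × ($24,344.00 − $13,600.00) = $2,067.68 + 34.66% × $10,744.00 = $5,791.55
Solidarity Surcharge: 5.6% × $24,344.00 = $1,363.26
Medical Insurance Levy: 5.07% × $24,344.00 = $1,234.24
Social Insurance: 0.9% × $24,344.00 = $219.10
Total: $5,791.55 + $1,363.26 + $1,234.24 + $219.10 = $8,608.15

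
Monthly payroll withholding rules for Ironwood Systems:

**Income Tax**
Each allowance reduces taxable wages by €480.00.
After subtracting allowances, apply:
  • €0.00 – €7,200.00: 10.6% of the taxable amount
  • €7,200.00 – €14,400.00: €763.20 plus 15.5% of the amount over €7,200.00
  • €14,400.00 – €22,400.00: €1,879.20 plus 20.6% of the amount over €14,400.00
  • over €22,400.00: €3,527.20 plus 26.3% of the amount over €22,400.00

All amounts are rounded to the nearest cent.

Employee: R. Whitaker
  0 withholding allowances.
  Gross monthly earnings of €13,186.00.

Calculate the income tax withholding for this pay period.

Income Tax: taxable = €13,186.00
  €763.20 + 15.5% × (€13,186.00 − €7,200.00) = €763.20 + 15.5% × €5,986.00 = €1,691.03

€1,691.03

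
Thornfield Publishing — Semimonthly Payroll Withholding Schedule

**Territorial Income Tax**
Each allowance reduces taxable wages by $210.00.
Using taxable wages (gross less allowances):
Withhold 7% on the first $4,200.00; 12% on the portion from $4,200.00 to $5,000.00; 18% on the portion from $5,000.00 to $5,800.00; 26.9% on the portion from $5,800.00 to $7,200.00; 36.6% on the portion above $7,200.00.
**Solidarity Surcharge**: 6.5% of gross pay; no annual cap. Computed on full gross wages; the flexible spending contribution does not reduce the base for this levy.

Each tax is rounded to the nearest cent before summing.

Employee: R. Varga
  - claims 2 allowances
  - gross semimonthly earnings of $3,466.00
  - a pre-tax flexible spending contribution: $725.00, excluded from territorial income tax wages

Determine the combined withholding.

Territorial Income Tax: taxable = $3,466.00 − $725.00 − 2×$210.00 = $2,321.00
  7% × $2,321.00 = $162.47
Solidarity Surcharge: 6.5% × $3,466.00 = $225.29
Total: $162.47 + $225.29 = $387.76

$387.76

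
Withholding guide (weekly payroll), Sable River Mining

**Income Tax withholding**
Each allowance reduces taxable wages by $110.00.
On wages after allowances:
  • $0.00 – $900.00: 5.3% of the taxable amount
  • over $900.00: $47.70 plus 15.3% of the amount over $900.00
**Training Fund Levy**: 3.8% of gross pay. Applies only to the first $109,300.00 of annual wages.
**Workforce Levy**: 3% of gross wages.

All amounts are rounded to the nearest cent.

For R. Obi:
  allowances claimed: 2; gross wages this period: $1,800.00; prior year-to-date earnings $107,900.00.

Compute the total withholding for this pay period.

$258.94

Income Tax: taxable = $1,800.00 − 2×$110.00 = $1,580.00
  $47.70 + 15.3% × ($1,580.00 − $900.00) = $47.70 + 15.3% × $680.00 = $151.74
Training Fund Levy: cap $109,300.00 − YTD $107,900.00 = $1,400.00 subject; 3.8% × $1,400.00 = $53.20
Workforce Levy: 3% × $1,800.00 = $54.00
Total: $151.74 + $53.20 + $54.00 = $258.94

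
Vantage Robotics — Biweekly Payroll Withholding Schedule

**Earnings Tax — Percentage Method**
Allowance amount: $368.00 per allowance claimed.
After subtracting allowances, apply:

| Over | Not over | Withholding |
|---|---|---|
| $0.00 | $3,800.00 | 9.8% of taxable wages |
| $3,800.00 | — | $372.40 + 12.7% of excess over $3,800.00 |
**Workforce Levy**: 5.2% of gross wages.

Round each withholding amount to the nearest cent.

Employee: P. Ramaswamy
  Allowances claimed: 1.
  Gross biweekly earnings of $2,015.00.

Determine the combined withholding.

Earnings Tax: taxable = $2,015.00 − 1×$368.00 = $1,647.00
  9.8% × $1,647.00 = $161.41
Workforce Levy: 5.2% × $2,015.00 = $104.78
Total: $161.41 + $104.78 = $266.19

$266.19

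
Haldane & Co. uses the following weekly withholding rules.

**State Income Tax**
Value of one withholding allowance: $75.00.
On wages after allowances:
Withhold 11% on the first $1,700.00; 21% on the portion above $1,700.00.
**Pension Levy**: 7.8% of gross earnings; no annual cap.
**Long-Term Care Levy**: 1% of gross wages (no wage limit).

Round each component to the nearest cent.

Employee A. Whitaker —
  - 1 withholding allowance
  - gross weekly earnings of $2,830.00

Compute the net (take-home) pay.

$2,172.41

State Income Tax: taxable = $2,830.00 − 1×$75.00 = $2,755.00
  $187.00 + 21% × ($2,755.00 − $1,700.00) = $187.00 + 21% × $1,055.00 = $408.55
Pension Levy: 7.8% × $2,830.00 = $220.74
Long-Term Care Levy: 1% × $2,830.00 = $28.30
Total withheld: $408.55 + $220.74 + $28.30 = $657.59
Net pay: $2,830.00 − $657.59 = $2,172.41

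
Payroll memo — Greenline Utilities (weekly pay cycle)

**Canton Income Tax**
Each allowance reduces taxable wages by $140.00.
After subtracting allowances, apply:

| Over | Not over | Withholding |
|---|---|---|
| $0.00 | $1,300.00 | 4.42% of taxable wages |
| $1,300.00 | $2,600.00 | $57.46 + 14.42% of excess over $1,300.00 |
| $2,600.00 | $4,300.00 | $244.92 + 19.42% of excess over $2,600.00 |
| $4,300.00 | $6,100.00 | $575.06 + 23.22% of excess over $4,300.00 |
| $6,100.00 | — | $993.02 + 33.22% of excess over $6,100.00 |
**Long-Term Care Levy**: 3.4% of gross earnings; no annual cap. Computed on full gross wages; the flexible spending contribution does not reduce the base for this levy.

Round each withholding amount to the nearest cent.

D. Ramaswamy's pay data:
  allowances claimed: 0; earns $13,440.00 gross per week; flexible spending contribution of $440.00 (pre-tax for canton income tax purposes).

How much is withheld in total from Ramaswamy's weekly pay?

Canton Income Tax: taxable = $13,440.00 − $440.00 = $13,000.00
  $993.02 + 33.22% × ($13,000.00 − $6,100.00) = $993.02 + 33.22% × $6,900.00 = $3,285.20
Long-Term Care Levy: 3.4% × $13,440.00 = $456.96
Total: $3,285.20 + $456.96 = $3,742.16

$3,742.16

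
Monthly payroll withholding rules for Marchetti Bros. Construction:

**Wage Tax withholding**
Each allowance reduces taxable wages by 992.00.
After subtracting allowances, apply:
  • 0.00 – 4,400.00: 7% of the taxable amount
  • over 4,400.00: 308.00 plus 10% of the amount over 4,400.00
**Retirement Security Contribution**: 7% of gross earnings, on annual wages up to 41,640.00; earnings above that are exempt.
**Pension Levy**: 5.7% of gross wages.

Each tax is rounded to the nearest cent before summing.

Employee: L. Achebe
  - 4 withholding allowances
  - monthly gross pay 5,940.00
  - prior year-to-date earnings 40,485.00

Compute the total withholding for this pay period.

557.47

Wage Tax: taxable = 5,940.00 − 4×992.00 = 1,972.00
  7% × 1,972.00 = 138.04
Retirement Security Contribution: cap 41,640.00 − YTD 40,485.00 = 1,155.00 subject; 7% × 1,155.00 = 80.85
Pension Levy: 5.7% × 5,940.00 = 338.58
Total: 138.04 + 80.85 + 338.58 = 557.47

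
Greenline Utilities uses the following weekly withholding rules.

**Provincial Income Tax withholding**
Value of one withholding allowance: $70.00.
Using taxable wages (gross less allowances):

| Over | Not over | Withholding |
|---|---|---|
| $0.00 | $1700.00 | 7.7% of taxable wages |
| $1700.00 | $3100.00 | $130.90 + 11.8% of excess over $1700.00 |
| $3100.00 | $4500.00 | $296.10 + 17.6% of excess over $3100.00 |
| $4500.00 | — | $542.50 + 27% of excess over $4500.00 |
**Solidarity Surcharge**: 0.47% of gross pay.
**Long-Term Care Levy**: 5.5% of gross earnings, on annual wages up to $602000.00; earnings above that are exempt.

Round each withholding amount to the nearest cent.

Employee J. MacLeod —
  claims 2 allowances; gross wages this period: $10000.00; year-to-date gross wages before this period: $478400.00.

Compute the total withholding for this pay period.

Provincial Income Tax: taxable = $10000.00 − 2×$70.00 = $9860.00
  $542.50 + 27% × ($9860.00 − $4500.00) = $542.50 + 27% × $5360.00 = $1989.70
Solidarity Surcharge: 0.47% × $10000.00 = $47.00
Long-Term Care Levy: 5.5% × $10000.00 = $550.00
Total: $1989.70 + $47.00 + $550.00 = $2586.70

$2586.70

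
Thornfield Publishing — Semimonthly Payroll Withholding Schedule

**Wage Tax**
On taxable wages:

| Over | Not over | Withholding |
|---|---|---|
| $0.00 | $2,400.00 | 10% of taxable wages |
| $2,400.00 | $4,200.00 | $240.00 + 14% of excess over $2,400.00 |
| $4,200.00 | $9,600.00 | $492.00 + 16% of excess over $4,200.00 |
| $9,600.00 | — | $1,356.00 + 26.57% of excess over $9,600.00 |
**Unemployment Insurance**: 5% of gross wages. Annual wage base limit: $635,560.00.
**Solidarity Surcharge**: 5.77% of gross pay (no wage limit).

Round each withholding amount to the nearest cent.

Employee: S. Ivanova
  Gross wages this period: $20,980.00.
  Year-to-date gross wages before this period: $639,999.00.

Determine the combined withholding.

Wage Tax: taxable = $20,980.00
  $1,356.00 + 26.57% × ($20,980.00 − $9,600.00) = $1,356.00 + 26.57% × $11,380.00 = $4,379.67
Unemployment Insurance: YTD $639,999.00 ≥ cap $635,560.00 → $0.00
Solidarity Surcharge: 5.77% × $20,980.00 = $1,210.55
Total: $4,379.67 + $0.00 + $1,210.55 = $5,590.22

$5,590.22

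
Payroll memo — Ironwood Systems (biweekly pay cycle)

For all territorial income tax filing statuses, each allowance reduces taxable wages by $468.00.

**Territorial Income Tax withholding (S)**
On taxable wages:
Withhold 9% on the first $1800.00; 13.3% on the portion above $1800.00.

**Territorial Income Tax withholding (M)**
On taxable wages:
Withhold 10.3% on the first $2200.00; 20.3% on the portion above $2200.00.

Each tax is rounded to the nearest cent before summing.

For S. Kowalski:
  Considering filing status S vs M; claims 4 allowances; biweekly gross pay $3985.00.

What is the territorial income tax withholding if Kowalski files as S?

$203.63

Territorial Income Tax (S): taxable = $3985.00 − 4×$468.00 = $2113.00
  $162.00 + 13.3% × ($2113.00 − $1800.00) = $162.00 + 13.3% × $313.00 = $203.63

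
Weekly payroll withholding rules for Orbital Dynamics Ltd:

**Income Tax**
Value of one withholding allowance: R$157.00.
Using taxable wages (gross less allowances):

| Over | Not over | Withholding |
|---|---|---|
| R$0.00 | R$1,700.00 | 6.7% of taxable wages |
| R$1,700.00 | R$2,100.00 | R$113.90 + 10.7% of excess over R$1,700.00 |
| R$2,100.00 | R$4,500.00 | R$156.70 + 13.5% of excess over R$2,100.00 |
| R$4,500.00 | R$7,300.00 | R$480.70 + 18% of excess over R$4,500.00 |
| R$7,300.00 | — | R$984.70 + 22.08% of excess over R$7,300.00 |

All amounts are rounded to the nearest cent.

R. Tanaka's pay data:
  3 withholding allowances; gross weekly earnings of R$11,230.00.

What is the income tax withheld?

Income Tax: taxable = R$11,230.00 − 3×R$157.00 = R$10,759.00
  R$984.70 + 22.08% × (R$10,759.00 − R$7,300.00) = R$984.70 + 22.08% × R$3,459.00 = R$1,748.45

R$1,748.45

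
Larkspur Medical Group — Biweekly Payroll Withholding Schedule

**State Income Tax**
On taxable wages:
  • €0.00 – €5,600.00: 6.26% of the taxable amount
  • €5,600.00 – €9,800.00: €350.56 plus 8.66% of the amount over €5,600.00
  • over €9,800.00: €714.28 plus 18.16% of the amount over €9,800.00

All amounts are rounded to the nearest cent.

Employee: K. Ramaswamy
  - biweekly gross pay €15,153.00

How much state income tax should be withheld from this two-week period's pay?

State Income Tax: taxable = €15,153.00
  €714.28 + 18.16% × (€15,153.00 − €9,800.00) = €714.28 + 18.16% × €5,353.00 = €1,686.38

€1,686.38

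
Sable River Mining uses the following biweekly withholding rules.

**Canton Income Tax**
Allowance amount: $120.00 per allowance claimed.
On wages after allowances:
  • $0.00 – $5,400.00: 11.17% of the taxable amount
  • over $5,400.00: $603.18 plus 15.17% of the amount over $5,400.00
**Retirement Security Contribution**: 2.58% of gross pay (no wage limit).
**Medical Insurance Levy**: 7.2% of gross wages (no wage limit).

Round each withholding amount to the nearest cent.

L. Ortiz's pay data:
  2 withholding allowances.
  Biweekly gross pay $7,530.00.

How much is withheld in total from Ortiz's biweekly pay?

$1,626.32

Canton Income Tax: taxable = $7,530.00 − 2×$120.00 = $7,290.00
  $603.18 + 15.17% × ($7,290.00 − $5,400.00) = $603.18 + 15.17% × $1,890.00 = $889.89
Retirement Security Contribution: 2.58% × $7,530.00 = $194.27
Medical Insurance Levy: 7.2% × $7,530.00 = $542.16
Total: $889.89 + $194.27 + $542.16 = $1,626.32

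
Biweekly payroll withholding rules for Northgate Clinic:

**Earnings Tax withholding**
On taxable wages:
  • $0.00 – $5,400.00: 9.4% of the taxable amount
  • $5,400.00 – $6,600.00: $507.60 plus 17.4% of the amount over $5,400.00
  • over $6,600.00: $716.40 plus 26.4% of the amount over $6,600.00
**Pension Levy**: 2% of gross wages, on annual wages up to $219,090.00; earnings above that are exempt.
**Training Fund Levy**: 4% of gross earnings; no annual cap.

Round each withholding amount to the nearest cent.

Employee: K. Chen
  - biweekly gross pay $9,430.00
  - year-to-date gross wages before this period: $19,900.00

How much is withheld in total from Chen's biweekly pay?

$2,029.32

Earnings Tax: taxable = $9,430.00
  $716.40 + 26.4% × ($9,430.00 − $6,600.00) = $716.40 + 26.4% × $2,830.00 = $1,463.52
Pension Levy: 2% × $9,430.00 = $188.60
Training Fund Levy: 4% × $9,430.00 = $377.20
Total: $1,463.52 + $188.60 + $377.20 = $2,029.32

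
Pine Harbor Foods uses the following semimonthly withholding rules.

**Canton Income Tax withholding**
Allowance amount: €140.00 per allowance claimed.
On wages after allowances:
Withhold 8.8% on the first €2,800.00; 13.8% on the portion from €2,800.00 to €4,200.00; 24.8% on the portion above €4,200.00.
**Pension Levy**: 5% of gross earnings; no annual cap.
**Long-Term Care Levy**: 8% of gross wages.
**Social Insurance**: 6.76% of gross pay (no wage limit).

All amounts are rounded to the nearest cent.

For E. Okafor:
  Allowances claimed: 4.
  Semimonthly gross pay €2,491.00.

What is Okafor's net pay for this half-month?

Canton Income Tax: taxable = €2,491.00 − 4×€140.00 = €1,931.00
  8.8% × €1,931.00 = €169.93
Pension Levy: 5% × €2,491.00 = €124.55
Long-Term Care Levy: 8% × €2,491.00 = €199.28
Social Insurance: 6.76% × €2,491.00 = €168.39
Total withheld: €169.93 + €124.55 + €199.28 + €168.39 = €662.15
Net pay: €2,491.00 − €662.15 = €1,828.85

€1,828.85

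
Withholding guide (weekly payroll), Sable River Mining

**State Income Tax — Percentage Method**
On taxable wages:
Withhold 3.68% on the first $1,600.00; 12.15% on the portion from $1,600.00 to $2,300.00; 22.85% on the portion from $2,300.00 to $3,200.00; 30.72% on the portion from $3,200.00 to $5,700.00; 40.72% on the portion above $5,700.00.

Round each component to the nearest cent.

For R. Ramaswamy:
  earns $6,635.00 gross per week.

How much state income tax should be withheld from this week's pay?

$1,498.31

State Income Tax: taxable = $6,635.00
  $1,117.58 + 40.72% × ($6,635.00 − $5,700.00) = $1,117.58 + 40.72% × $935.00 = $1,498.31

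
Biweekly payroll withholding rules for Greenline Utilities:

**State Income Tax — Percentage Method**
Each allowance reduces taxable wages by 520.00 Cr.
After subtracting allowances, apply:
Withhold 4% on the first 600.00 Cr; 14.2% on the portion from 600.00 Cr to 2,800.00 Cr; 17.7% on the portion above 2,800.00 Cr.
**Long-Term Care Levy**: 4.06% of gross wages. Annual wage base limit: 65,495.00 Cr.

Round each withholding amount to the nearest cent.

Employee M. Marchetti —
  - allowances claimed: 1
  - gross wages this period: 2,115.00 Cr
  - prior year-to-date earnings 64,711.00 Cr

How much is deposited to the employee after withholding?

1,917.88 Cr

State Income Tax: taxable = 2,115.00 Cr − 1×520.00 Cr = 1,595.00 Cr
  24.00 Cr + 14.2% × (1,595.00 Cr − 600.00 Cr) = 24.00 Cr + 14.2% × 995.00 Cr = 165.29 Cr
Long-Term Care Levy: cap 65,495.00 Cr − YTD 64,711.00 Cr = 784.00 Cr subject; 4.06% × 784.00 Cr = 31.83 Cr
Total withheld: 165.29 Cr + 31.83 Cr = 197.12 Cr
Net pay: 2,115.00 Cr − 197.12 Cr = 1,917.88 Cr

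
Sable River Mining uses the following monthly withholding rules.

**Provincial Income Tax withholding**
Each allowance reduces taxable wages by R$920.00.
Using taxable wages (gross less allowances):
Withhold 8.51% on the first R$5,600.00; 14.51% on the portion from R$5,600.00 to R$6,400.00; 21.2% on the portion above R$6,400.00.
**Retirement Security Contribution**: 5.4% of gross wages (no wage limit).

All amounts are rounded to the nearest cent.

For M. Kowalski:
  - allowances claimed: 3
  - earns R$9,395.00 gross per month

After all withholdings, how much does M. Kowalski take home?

R$8,245.21

Provincial Income Tax: taxable = R$9,395.00 − 3×R$920.00 = R$6,635.00
  R$592.64 + 21.2% × (R$6,635.00 − R$6,400.00) = R$592.64 + 21.2% × R$235.00 = R$642.46
Retirement Security Contribution: 5.4% × R$9,395.00 = R$507.33
Total withheld: R$642.46 + R$507.33 = R$1,149.79
Net pay: R$9,395.00 − R$1,149.79 = R$8,245.21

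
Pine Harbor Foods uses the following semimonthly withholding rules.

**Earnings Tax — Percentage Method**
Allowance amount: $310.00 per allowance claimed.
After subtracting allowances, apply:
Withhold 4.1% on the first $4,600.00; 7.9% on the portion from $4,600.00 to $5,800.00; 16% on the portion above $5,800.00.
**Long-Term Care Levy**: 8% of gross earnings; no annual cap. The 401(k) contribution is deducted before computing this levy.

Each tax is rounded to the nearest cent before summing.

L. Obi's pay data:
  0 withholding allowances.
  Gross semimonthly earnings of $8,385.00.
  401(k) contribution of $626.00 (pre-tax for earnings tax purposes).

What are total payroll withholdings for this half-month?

Earnings Tax: taxable = $8,385.00 − $626.00 = $7,759.00
  $283.40 + 16% × ($7,759.00 − $5,800.00) = $283.40 + 16% × $1,959.00 = $596.84
Long-Term Care Levy: 8% × $7,759.00 = $620.72
Total: $596.84 + $620.72 = $1,217.56

$1,217.56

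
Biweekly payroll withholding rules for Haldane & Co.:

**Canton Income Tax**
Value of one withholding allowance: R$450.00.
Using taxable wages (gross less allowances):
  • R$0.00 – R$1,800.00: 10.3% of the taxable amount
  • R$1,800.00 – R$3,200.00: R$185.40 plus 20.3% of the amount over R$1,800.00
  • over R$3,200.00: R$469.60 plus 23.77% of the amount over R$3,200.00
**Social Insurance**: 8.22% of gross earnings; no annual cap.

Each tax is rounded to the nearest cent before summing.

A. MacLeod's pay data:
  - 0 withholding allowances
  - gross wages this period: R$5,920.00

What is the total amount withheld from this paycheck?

Canton Income Tax: taxable = R$5,920.00
  R$469.60 + 23.77% × (R$5,920.00 − R$3,200.00) = R$469.60 + 23.77% × R$2,720.00 = R$1,116.14
Social Insurance: 8.22% × R$5,920.00 = R$486.62
Total: R$1,116.14 + R$486.62 = R$1,602.76

R$1,602.76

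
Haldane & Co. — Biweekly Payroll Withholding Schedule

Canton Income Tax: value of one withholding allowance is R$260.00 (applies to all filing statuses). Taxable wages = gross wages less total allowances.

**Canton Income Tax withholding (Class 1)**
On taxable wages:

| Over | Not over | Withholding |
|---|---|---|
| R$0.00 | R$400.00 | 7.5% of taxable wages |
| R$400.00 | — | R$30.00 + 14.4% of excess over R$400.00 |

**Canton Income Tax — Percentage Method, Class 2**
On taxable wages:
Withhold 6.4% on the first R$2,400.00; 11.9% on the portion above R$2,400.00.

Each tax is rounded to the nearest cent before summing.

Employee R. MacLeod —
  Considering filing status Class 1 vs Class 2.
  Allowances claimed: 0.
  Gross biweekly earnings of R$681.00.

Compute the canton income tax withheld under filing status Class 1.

Canton Income Tax (Class 1): taxable = R$681.00
  R$30.00 + 14.4% × (R$681.00 − R$400.00) = R$30.00 + 14.4% × R$281.00 = R$70.46

R$70.46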